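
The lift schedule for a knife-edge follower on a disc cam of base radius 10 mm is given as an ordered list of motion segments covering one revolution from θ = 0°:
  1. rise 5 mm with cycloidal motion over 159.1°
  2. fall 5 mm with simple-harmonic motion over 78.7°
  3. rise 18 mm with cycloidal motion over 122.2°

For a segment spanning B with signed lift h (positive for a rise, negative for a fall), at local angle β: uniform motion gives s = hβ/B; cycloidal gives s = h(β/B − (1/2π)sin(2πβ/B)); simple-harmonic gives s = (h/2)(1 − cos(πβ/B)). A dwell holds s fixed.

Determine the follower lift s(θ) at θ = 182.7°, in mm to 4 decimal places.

seg 1 [0°–159.1°] cycloidal, h=5: full span → s += 5 → s = 5.0000
seg 2 [159.1°–237.8°] simple-harmonic, h=-5: θ=182.7° here. β=23.6, B=78.7. -5/2·(1 − cos(π·0.2999)) = -1.0297 → s = 3.9703

3.9703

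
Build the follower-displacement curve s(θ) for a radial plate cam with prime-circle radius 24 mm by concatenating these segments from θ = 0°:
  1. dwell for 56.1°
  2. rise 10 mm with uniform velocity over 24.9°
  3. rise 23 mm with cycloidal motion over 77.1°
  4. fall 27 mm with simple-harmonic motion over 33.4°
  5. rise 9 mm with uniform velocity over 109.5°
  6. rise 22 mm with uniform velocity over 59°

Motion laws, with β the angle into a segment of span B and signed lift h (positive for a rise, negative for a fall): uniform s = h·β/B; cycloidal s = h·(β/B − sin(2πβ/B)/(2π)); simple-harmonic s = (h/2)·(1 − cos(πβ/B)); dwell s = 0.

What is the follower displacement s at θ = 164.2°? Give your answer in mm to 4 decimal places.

seg 1 [0°–56.1°] dwell: s stays 0.0000
seg 2 [56.1°–81°] uniform, h=10: full span → s += 10 → s = 10.0000
seg 3 [81°–158.1°] cycloidal, h=23: full span → s += 23 → s = 33.0000
seg 4 [158.1°–191.5°] simple-harmonic, h=-27: θ=164.2° here. β=6.1, B=33.4. -27/2·(1 − cos(π·0.1826)) = -2.1618 → s = 30.8382

30.8382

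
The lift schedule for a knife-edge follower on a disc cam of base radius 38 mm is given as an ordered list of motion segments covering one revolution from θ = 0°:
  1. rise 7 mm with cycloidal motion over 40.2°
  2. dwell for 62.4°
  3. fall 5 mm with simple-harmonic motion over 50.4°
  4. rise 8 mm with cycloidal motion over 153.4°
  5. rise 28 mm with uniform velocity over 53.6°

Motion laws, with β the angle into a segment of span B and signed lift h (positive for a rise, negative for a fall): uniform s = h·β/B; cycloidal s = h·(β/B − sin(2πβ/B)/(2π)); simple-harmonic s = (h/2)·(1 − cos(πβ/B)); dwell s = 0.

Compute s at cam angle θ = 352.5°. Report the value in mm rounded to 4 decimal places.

seg 1 [0°–40.2°] cycloidal, h=7: full span → s += 7 → s = 7.0000
seg 2 [40.2°–102.6°] dwell: s stays 7.0000
seg 3 [102.6°–153°] simple-harmonic, h=-5: full span → s += -5 → s = 2.0000
seg 4 [153°–306.4°] cycloidal, h=8: full span → s += 8 → s = 10.0000
seg 5 [306.4°–360°] uniform, h=28: θ=352.5° here. β=46.1, B=53.6. 28·46.1/53.6 = 24.0821 → s = 34.0821

34.0821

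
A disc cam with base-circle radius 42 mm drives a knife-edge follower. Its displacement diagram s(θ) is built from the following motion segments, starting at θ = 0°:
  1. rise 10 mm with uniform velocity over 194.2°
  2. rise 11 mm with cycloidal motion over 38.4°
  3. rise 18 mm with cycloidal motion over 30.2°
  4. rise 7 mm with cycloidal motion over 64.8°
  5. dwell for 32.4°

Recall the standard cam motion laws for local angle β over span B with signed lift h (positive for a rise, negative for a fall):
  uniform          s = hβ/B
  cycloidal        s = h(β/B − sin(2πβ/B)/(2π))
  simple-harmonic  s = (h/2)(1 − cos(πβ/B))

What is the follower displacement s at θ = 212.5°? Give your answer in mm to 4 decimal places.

seg 1 [0°–194.2°] uniform, h=10: full span → s += 10 → s = 10.0000
seg 2 [194.2°–232.6°] cycloidal, h=11: θ=212.5° here. β=18.3, B=38.4. 11·(0.4766 − sin(2π·0.4766)/(2π)) = 4.9853 → s = 14.9853

14.9853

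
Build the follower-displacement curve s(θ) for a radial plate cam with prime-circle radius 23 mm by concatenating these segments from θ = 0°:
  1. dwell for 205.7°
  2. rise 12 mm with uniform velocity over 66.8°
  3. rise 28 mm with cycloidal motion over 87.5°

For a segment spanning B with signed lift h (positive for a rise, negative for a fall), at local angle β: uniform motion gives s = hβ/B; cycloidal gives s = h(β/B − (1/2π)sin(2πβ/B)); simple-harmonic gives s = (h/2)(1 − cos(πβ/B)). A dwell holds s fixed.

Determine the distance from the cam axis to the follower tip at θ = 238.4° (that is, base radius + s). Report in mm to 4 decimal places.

seg 1 [0°–205.7°] dwell: s stays 0.0000
seg 2 [205.7°–272.5°] uniform, h=12: θ=238.4° here. β=32.7, B=66.8. 12·32.7/66.8 = 5.8743 → s = 5.8743
radial distance = base radius + s = 23 + 5.8743 = 28.8743

28.8743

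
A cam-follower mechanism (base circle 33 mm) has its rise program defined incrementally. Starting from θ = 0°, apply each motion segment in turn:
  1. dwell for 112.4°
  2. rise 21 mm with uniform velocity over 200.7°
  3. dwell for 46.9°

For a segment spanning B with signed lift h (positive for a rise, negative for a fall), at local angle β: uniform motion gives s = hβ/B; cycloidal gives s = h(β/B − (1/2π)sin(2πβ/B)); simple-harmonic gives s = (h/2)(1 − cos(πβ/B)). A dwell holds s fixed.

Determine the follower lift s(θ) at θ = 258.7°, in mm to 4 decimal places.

seg 1 [0°–112.4°] dwell: s stays 0.0000
seg 2 [112.4°–313.1°] uniform, h=21: θ=258.7° here. β=146.3, B=200.7. 21·146.3/200.7 = 15.3079 → s = 15.3079

15.3079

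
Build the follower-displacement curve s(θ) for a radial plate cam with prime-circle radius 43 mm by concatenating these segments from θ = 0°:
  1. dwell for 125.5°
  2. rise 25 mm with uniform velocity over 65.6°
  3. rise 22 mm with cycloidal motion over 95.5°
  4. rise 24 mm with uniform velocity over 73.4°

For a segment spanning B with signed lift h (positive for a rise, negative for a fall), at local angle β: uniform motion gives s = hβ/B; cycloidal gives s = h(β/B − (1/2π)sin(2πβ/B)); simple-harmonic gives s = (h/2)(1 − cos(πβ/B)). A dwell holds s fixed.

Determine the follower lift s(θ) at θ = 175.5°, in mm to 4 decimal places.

seg 1 [0°–125.5°] dwell: s stays 0.0000
seg 2 [125.5°–191.1°] uniform, h=25: θ=175.5° here. β=50, B=65.6. 25·50/65.6 = 19.0549 → s = 19.0549

19.0549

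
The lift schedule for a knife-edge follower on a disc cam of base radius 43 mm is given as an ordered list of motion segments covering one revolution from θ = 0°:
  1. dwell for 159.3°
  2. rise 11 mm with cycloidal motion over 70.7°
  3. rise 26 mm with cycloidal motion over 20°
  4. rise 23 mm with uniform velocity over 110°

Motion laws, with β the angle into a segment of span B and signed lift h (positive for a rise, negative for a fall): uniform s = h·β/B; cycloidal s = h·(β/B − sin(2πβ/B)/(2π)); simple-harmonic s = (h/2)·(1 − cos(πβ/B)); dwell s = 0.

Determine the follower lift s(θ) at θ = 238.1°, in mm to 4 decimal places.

seg 1 [0°–159.3°] dwell: s stays 0.0000
seg 2 [159.3°–230°] cycloidal, h=11: full span → s += 11 → s = 11.0000
seg 3 [230°–250°] cycloidal, h=26: θ=238.1° here. β=8.1, B=20. 26·(0.4050 − sin(2π·0.4050)/(2π)) = 8.2041 → s = 19.2041

19.2041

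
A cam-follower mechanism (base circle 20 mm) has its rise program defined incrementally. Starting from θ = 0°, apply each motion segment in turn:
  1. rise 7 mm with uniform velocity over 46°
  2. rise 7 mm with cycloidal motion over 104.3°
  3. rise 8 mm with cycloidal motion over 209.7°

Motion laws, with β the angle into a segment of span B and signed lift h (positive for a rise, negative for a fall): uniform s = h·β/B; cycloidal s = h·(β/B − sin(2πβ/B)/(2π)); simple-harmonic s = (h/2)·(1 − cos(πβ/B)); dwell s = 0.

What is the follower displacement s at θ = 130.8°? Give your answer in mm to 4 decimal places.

seg 1 [0°–46°] uniform, h=7: full span → s += 7 → s = 7.0000
seg 2 [46°–150.3°] cycloidal, h=7: θ=130.8° here. β=84.8, B=104.3. 7·(0.8130 − sin(2π·0.8130)/(2π)) = 6.7191 → s = 13.7191

13.7191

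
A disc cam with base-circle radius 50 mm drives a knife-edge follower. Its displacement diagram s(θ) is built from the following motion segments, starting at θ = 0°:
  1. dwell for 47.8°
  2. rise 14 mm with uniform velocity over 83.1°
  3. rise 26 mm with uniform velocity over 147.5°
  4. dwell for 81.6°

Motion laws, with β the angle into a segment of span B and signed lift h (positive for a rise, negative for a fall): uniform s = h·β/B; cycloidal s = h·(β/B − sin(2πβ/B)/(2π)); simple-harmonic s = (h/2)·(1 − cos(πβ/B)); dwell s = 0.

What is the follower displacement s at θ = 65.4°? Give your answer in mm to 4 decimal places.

seg 1 [0°–47.8°] dwell: s stays 0.0000
seg 2 [47.8°–130.9°] uniform, h=14: θ=65.4° here. β=17.6, B=83.1. 14·17.6/83.1 = 2.9651 → s = 2.9651

2.9651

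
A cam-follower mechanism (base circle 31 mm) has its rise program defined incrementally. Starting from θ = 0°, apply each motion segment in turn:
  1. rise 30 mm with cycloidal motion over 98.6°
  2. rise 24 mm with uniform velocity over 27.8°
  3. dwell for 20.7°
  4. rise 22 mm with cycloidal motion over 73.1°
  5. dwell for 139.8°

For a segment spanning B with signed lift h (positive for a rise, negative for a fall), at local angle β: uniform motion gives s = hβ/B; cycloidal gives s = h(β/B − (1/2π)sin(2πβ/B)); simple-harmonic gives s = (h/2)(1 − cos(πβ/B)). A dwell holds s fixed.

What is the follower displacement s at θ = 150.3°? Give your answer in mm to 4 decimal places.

seg 1 [0°–98.6°] cycloidal, h=30: full span → s += 30 → s = 30.0000
seg 2 [98.6°–126.4°] uniform, h=24: full span → s += 24 → s = 54.0000
seg 3 [126.4°–147.1°] dwell: s stays 54.0000
seg 4 [147.1°–220.2°] cycloidal, h=22: θ=150.3° here. β=3.2, B=73.1. 22·(0.0438 − sin(2π·0.0438)/(2π)) = 0.0121 → s = 54.0121

54.0121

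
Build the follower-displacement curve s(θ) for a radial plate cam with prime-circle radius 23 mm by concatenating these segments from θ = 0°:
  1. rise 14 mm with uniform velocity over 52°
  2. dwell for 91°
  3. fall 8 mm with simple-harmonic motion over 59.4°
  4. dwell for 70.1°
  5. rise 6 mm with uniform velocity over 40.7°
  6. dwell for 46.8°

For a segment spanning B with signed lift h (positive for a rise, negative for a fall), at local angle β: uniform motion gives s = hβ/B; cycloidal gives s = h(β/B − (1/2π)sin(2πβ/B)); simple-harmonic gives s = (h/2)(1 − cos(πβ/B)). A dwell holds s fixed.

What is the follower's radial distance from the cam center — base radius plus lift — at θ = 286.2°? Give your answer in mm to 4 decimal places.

seg 1 [0°–52°] uniform, h=14: full span → s += 14 → s = 14.0000
seg 2 [52°–143°] dwell: s stays 14.0000
seg 3 [143°–202.4°] simple-harmonic, h=-8: full span → s += -8 → s = 6.0000
seg 4 [202.4°–272.5°] dwell: s stays 6.0000
seg 5 [272.5°–313.2°] uniform, h=6: θ=286.2° here. β=13.7, B=40.7. 6·13.7/40.7 = 2.0197 → s = 8.0197
radial distance = base radius + s = 23 + 8.0197 = 31.0197

31.0197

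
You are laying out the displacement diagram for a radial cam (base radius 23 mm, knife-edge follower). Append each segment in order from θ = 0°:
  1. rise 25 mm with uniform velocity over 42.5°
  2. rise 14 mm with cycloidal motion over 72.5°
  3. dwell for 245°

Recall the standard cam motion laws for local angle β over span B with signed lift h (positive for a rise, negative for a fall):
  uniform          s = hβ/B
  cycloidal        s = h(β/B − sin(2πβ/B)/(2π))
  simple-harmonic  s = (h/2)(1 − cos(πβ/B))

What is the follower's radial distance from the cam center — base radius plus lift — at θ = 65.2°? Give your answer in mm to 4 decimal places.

seg 1 [0°–42.5°] uniform, h=25: full span → s += 25 → s = 25.0000
seg 2 [42.5°–115°] cycloidal, h=14: θ=65.2° here. β=22.7, B=72.5. 14·(0.3131 − sin(2π·0.3131)/(2π)) = 2.3281 → s = 27.3281
radial distance = base radius + s = 23 + 27.3281 = 50.3281

50.3281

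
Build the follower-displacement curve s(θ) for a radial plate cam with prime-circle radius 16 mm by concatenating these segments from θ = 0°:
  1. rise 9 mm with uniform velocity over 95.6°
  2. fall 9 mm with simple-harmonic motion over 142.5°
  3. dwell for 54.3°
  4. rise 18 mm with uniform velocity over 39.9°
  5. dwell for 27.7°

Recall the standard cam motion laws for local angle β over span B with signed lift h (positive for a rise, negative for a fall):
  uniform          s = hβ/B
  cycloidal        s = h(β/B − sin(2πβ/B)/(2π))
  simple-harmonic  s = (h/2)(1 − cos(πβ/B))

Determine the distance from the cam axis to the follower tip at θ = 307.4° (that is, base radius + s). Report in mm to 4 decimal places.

seg 1 [0°–95.6°] uniform, h=9: full span → s += 9 → s = 9.0000
seg 2 [95.6°–238.1°] simple-harmonic, h=-9: full span → s += -9 → s = 0.0000
seg 3 [238.1°–292.4°] dwell: s stays 0.0000
seg 4 [292.4°–332.3°] uniform, h=18: θ=307.4° here. β=15, B=39.9. 18·15/39.9 = 6.7669 → s = 6.7669
radial distance = base radius + s = 16 + 6.7669 = 22.7669

22.7669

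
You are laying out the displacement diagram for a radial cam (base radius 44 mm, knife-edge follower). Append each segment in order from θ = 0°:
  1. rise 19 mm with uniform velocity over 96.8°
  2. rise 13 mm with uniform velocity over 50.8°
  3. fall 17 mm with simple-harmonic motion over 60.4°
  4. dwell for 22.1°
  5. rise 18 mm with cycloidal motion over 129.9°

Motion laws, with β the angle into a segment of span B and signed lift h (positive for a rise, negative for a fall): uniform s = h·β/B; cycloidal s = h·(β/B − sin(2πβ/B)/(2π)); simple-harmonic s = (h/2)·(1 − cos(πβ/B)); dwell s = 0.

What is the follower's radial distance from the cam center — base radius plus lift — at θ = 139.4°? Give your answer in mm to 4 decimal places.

seg 1 [0°–96.8°] uniform, h=19: full span → s += 19 → s = 19.0000
seg 2 [96.8°–147.6°] uniform, h=13: θ=139.4° here. β=42.6, B=50.8. 13·42.6/50.8 = 10.9016 → s = 29.9016
radial distance = base radius + s = 44 + 29.9016 = 73.9016

73.9016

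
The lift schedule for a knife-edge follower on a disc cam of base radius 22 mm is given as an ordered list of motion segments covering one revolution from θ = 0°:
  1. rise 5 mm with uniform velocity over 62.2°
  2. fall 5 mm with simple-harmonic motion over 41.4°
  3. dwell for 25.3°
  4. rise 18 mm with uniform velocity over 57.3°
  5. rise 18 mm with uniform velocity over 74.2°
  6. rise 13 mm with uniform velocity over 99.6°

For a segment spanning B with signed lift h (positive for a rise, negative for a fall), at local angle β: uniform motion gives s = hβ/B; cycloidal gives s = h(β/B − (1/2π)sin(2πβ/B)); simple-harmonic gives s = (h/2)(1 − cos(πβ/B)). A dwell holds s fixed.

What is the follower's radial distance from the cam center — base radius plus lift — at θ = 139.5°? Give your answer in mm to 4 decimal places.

seg 1 [0°–62.2°] uniform, h=5: full span → s += 5 → s = 5.0000
seg 2 [62.2°–103.6°] simple-harmonic, h=-5: full span → s += -5 → s = 0.0000
seg 3 [103.6°–128.9°] dwell: s stays 0.0000
seg 4 [128.9°–186.2°] uniform, h=18: θ=139.5° here. β=10.6, B=57.3. 18·10.6/57.3 = 3.3298 → s = 3.3298
radial distance = base radius + s = 22 + 3.3298 = 25.3298

25.3298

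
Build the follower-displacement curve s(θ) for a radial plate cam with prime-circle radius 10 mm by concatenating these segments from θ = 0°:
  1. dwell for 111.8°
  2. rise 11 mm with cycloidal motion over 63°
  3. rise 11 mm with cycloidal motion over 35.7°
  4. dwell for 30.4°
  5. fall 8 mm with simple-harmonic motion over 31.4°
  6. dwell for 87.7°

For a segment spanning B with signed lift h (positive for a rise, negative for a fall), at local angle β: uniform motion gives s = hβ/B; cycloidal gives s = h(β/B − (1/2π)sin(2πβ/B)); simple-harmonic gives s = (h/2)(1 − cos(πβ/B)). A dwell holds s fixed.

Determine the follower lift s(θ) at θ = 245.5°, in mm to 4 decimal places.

seg 1 [0°–111.8°] dwell: s stays 0.0000
seg 2 [111.8°–174.8°] cycloidal, h=11: full span → s += 11 → s = 11.0000
seg 3 [174.8°–210.5°] cycloidal, h=11: full span → s += 11 → s = 22.0000
seg 4 [210.5°–240.9°] dwell: s stays 22.0000
seg 5 [240.9°–272.3°] simple-harmonic, h=-8: θ=245.5° here. β=4.6, B=31.4. -8/2·(1 − cos(π·0.1465)) = -0.4162 → s = 21.5838

21.5838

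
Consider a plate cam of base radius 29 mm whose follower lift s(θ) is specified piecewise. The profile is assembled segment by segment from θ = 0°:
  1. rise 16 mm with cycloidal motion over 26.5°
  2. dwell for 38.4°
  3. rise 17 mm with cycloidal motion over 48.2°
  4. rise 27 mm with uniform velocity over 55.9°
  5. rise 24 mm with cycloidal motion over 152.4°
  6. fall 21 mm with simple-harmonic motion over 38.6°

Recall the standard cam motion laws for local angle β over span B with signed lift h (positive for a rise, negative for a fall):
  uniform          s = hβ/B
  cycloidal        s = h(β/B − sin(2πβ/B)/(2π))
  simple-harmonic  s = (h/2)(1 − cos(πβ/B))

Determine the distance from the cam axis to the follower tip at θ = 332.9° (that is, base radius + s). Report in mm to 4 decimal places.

seg 1 [0°–26.5°] cycloidal, h=16: full span → s += 16 → s = 16.0000
seg 2 [26.5°–64.9°] dwell: s stays 16.0000
seg 3 [64.9°–113.1°] cycloidal, h=17: full span → s += 17 → s = 33.0000
seg 4 [113.1°–169°] uniform, h=27: full span → s += 27 → s = 60.0000
seg 5 [169°–321.4°] cycloidal, h=24: full span → s += 24 → s = 84.0000
seg 6 [321.4°–360°] simple-harmonic, h=-21: θ=332.9° here. β=11.5, B=38.6. -21/2·(1 − cos(π·0.2979)) = -4.2731 → s = 79.7269
radial distance = base radius + s = 29 + 79.7269 = 108.7269

108.7269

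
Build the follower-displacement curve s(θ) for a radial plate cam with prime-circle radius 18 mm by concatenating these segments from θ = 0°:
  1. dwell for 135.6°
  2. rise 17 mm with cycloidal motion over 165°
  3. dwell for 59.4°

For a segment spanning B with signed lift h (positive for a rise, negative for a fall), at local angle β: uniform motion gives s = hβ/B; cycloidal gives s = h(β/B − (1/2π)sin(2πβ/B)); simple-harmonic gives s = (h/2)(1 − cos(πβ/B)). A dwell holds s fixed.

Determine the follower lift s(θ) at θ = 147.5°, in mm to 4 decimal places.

seg 1 [0°–135.6°] dwell: s stays 0.0000
seg 2 [135.6°–300.6°] cycloidal, h=17: θ=147.5° here. β=11.9, B=165. 17·(0.0721 − sin(2π·0.0721)/(2π)) = 0.0415 → s = 0.0415

0.0415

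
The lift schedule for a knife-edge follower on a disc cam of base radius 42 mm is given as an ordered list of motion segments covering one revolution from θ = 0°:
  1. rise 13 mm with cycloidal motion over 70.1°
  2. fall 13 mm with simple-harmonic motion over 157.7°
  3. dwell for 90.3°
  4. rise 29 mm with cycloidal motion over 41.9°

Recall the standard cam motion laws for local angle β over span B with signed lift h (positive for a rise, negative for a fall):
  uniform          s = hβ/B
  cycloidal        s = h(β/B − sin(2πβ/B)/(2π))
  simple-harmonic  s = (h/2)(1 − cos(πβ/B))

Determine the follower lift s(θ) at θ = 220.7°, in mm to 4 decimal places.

seg 1 [0°–70.1°] cycloidal, h=13: full span → s += 13 → s = 13.0000
seg 2 [70.1°–227.8°] simple-harmonic, h=-13: θ=220.7° here. β=150.6, B=157.7. -13/2·(1 − cos(π·0.9550)) = -12.9351 → s = 0.0649

0.0649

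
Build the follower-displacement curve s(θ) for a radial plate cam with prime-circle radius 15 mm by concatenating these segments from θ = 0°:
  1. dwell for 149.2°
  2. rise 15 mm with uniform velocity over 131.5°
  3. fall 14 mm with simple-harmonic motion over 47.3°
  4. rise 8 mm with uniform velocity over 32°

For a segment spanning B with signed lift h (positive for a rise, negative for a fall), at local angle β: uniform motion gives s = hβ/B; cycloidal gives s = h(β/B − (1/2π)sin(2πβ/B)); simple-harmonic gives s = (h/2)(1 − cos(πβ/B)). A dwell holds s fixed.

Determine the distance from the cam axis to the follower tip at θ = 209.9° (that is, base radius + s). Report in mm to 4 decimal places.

seg 1 [0°–149.2°] dwell: s stays 0.0000
seg 2 [149.2°–280.7°] uniform, h=15: θ=209.9° here. β=60.7, B=131.5. 15·60.7/131.5 = 6.9240 → s = 6.9240
radial distance = base radius + s = 15 + 6.9240 = 21.9240

21.9240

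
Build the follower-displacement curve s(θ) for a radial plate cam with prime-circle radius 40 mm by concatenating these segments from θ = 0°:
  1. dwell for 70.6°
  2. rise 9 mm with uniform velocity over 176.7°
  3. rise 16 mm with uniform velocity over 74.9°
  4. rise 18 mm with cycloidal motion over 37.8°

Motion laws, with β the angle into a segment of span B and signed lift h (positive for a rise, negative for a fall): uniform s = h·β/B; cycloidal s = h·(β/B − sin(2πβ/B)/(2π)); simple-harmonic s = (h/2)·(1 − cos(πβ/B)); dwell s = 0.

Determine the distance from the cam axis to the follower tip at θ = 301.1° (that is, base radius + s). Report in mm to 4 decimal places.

seg 1 [0°–70.6°] dwell: s stays 0.0000
seg 2 [70.6°–247.3°] uniform, h=9: full span → s += 9 → s = 9.0000
seg 3 [247.3°–322.2°] uniform, h=16: θ=301.1° here. β=53.8, B=74.9. 16·53.8/74.9 = 11.4927 → s = 20.4927
radial distance = base radius + s = 40 + 20.4927 = 60.4927

60.4927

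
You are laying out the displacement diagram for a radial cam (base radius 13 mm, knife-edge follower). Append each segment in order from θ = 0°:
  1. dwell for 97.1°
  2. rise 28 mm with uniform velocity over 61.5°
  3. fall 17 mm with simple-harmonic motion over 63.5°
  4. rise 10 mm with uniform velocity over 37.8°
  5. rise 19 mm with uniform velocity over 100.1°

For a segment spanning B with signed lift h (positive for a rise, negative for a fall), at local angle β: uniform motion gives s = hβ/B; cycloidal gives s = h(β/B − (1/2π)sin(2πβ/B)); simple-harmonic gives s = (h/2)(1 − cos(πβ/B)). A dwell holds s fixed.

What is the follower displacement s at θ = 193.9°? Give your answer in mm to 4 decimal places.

seg 1 [0°–97.1°] dwell: s stays 0.0000
seg 2 [97.1°–158.6°] uniform, h=28: full span → s += 28 → s = 28.0000
seg 3 [158.6°–222.1°] simple-harmonic, h=-17: θ=193.9° here. β=35.3, B=63.5. -17/2·(1 − cos(π·0.5559)) = -9.9852 → s = 18.0148

18.0148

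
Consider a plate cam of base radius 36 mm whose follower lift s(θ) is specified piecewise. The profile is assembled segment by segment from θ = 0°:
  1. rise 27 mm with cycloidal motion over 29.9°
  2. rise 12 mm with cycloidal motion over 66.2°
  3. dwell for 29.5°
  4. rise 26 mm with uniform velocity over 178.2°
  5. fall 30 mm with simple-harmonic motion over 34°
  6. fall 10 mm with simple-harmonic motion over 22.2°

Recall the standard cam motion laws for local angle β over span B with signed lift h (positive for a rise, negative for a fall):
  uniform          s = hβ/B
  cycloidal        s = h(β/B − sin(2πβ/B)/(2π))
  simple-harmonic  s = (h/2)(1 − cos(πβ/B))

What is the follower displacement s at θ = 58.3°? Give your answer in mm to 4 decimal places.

seg 1 [0°–29.9°] cycloidal, h=27: full span → s += 27 → s = 27.0000
seg 2 [29.9°–96.1°] cycloidal, h=12: θ=58.3° here. β=28.4, B=66.2. 12·(0.4290 − sin(2π·0.4290)/(2π)) = 4.3240 → s = 31.3240

31.3240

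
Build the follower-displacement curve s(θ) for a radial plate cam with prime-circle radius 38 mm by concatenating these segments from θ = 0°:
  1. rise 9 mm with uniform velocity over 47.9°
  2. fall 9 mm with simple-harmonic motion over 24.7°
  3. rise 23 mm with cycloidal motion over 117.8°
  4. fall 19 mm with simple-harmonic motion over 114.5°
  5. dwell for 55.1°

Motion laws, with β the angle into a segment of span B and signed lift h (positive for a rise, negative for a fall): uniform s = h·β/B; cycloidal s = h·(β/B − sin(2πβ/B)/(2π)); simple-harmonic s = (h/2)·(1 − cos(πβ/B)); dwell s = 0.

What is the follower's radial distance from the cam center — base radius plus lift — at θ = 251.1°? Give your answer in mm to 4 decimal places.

seg 1 [0°–47.9°] uniform, h=9: full span → s += 9 → s = 9.0000
seg 2 [47.9°–72.6°] simple-harmonic, h=-9: full span → s += -9 → s = 0.0000
seg 3 [72.6°–190.4°] cycloidal, h=23: full span → s += 23 → s = 23.0000
seg 4 [190.4°–304.9°] simple-harmonic, h=-19: θ=251.1° here. β=60.7, B=114.5. -19/2·(1 − cos(π·0.5301)) = -10.3979 → s = 12.6021
radial distance = base radius + s = 38 + 12.6021 = 50.6021

50.6021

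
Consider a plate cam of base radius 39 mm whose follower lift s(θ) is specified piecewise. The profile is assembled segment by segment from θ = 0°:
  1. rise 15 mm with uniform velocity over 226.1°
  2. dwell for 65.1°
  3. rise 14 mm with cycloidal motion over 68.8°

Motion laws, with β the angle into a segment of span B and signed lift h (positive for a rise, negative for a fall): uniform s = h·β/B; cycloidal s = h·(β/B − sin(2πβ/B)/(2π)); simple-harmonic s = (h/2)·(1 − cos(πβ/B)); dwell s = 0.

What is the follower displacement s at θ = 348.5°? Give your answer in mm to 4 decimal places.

seg 1 [0°–226.1°] uniform, h=15: full span → s += 15 → s = 15.0000
seg 2 [226.1°–291.2°] dwell: s stays 15.0000
seg 3 [291.2°–360°] cycloidal, h=14: θ=348.5° here. β=57.3, B=68.8. 14·(0.8328 − sin(2π·0.8328)/(2π)) = 13.5929 → s = 28.5929

28.5929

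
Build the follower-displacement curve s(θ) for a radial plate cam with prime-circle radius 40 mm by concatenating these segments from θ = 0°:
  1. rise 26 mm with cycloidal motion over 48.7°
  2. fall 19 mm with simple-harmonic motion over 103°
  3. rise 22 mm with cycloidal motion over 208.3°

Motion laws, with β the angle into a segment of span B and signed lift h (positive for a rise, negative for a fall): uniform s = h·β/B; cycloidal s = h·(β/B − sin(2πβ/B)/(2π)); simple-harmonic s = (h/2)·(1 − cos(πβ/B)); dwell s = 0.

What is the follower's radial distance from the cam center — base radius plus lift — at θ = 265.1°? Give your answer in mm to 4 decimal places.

seg 1 [0°–48.7°] cycloidal, h=26: full span → s += 26 → s = 26.0000
seg 2 [48.7°–151.7°] simple-harmonic, h=-19: full span → s += -19 → s = 7.0000
seg 3 [151.7°–360°] cycloidal, h=22: θ=265.1° here. β=113.4, B=208.3. 22·(0.5444 − sin(2π·0.5444)/(2π)) = 12.9413 → s = 19.9413
radial distance = base radius + s = 40 + 19.9413 = 59.9413

59.9413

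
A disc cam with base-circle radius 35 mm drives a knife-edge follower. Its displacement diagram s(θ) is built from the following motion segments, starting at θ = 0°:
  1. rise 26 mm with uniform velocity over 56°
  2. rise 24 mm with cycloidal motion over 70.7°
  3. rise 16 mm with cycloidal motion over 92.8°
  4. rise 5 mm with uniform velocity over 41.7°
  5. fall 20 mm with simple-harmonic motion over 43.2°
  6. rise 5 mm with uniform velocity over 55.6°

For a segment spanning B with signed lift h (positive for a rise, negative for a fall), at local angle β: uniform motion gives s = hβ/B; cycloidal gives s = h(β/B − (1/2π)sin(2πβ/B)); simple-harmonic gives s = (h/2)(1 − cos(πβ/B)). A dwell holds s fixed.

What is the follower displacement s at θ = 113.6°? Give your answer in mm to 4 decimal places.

seg 1 [0°–56°] uniform, h=26: full span → s += 26 → s = 26.0000
seg 2 [56°–126.7°] cycloidal, h=24: θ=113.6° here. β=57.6, B=70.7. 24·(0.8147 − sin(2π·0.8147)/(2π)) = 23.0614 → s = 49.0614

49.0614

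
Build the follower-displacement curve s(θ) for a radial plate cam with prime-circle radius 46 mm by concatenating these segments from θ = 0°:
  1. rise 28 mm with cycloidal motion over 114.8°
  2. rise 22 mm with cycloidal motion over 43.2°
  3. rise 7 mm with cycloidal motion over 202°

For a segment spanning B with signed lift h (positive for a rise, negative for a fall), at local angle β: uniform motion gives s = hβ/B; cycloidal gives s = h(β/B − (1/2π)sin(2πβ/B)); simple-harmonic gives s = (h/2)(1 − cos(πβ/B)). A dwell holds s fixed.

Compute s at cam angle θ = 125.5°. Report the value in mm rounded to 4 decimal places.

seg 1 [0°–114.8°] cycloidal, h=28: full span → s += 28 → s = 28.0000
seg 2 [114.8°–158°] cycloidal, h=22: θ=125.5° here. β=10.7, B=43.2. 22·(0.2477 − sin(2π·0.2477)/(2π)) = 1.9480 → s = 29.9480

29.9480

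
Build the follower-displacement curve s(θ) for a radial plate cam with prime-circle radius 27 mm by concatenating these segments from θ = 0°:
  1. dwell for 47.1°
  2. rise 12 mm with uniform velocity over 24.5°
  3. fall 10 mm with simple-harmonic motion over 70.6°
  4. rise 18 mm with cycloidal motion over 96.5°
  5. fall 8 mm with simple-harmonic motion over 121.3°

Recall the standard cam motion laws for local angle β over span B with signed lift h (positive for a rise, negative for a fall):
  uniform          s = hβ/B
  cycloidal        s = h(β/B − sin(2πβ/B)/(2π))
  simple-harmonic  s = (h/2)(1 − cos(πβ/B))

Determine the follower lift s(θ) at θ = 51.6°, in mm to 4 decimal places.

seg 1 [0°–47.1°] dwell: s stays 0.0000
seg 2 [47.1°–71.6°] uniform, h=12: θ=51.6° here. β=4.5, B=24.5. 12·4.5/24.5 = 2.2041 → s = 2.2041

2.2041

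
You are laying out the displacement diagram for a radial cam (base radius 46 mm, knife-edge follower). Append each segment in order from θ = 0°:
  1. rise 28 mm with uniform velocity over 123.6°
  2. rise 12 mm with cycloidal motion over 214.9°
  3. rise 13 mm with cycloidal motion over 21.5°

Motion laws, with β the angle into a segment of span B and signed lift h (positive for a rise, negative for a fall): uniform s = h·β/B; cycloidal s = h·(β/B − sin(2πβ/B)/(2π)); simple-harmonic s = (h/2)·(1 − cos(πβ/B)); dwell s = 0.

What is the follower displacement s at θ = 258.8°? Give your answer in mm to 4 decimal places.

seg 1 [0°–123.6°] uniform, h=28: full span → s += 28 → s = 28.0000
seg 2 [123.6°–338.5°] cycloidal, h=12: θ=258.8° here. β=135.2, B=214.9. 12·(0.6291 − sin(2π·0.6291)/(2π)) = 8.9346 → s = 36.9346

36.9346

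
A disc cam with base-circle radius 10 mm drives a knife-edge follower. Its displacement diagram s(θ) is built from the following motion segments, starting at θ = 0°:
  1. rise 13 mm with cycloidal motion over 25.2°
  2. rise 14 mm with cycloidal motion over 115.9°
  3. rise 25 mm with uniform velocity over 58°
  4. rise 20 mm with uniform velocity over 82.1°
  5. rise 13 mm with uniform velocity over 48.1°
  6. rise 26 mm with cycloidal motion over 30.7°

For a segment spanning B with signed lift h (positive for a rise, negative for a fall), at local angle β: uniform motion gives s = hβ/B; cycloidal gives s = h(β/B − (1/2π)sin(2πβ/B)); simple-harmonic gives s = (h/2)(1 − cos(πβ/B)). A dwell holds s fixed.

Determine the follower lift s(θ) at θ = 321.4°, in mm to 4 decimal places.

seg 1 [0°–25.2°] cycloidal, h=13: full span → s += 13 → s = 13.0000
seg 2 [25.2°–141.1°] cycloidal, h=14: full span → s += 14 → s = 27.0000
seg 3 [141.1°–199.1°] uniform, h=25: full span → s += 25 → s = 52.0000
seg 4 [199.1°–281.2°] uniform, h=20: full span → s += 20 → s = 72.0000
seg 5 [281.2°–329.3°] uniform, h=13: θ=321.4° here. β=40.2, B=48.1. 13·40.2/48.1 = 10.8649 → s = 82.8649

82.8649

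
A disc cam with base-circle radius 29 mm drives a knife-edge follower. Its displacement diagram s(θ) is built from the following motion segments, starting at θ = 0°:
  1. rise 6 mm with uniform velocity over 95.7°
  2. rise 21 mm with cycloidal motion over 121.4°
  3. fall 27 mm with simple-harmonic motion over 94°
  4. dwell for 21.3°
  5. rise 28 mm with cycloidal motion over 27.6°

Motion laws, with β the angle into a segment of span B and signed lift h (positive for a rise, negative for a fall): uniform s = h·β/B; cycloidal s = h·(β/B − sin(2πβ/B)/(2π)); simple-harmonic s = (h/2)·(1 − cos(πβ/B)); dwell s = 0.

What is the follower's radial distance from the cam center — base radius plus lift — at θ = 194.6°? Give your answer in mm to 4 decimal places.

seg 1 [0°–95.7°] uniform, h=6: full span → s += 6 → s = 6.0000
seg 2 [95.7°–217.1°] cycloidal, h=21: θ=194.6° here. β=98.9, B=121.4. 21·(0.8147 − sin(2π·0.8147)/(2π)) = 20.1781 → s = 26.1781
radial distance = base radius + s = 29 + 26.1781 = 55.1781

55.1781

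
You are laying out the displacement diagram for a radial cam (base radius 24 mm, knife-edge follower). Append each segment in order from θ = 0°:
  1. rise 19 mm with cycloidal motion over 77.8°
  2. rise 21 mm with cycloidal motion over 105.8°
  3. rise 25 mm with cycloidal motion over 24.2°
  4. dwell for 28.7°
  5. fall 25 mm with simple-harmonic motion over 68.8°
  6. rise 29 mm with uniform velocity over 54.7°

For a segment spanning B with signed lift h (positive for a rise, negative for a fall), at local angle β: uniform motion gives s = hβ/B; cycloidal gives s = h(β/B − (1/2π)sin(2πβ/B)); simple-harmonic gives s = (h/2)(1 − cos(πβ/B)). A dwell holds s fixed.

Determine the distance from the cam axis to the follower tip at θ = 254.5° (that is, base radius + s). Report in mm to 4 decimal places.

seg 1 [0°–77.8°] cycloidal, h=19: full span → s += 19 → s = 19.0000
seg 2 [77.8°–183.6°] cycloidal, h=21: full span → s += 21 → s = 40.0000
seg 3 [183.6°–207.8°] cycloidal, h=25: full span → s += 25 → s = 65.0000
seg 4 [207.8°–236.5°] dwell: s stays 65.0000
seg 5 [236.5°–305.3°] simple-harmonic, h=-25: θ=254.5° here. β=18, B=68.8. -25/2·(1 − cos(π·0.2616)) = -3.9899 → s = 61.0101
radial distance = base radius + s = 24 + 61.0101 = 85.0101

85.0101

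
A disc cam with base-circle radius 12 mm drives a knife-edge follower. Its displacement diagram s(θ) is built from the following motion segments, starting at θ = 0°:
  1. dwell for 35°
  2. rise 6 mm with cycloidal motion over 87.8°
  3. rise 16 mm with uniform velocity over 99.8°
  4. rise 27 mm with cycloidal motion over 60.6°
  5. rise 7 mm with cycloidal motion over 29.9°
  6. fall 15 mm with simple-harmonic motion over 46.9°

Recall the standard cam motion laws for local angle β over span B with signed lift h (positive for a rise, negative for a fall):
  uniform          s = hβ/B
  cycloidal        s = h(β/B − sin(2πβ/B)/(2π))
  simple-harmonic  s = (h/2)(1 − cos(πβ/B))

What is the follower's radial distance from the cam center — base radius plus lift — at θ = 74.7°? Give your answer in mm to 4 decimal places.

seg 1 [0°–35°] dwell: s stays 0.0000
seg 2 [35°–122.8°] cycloidal, h=6: θ=74.7° here. β=39.7, B=87.8. 6·(0.4522 − sin(2π·0.4522)/(2π)) = 2.4303 → s = 2.4303
radial distance = base radius + s = 12 + 2.4303 = 14.4303

14.4303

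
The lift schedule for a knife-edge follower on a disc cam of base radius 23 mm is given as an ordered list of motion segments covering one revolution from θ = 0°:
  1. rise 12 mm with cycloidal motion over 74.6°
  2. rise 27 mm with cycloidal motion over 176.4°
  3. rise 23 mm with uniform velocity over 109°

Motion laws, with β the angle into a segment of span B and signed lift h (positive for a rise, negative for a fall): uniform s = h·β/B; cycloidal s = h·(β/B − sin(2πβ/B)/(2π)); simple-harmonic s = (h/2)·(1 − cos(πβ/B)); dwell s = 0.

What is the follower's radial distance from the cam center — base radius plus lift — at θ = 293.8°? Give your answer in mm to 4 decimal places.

seg 1 [0°–74.6°] cycloidal, h=12: full span → s += 12 → s = 12.0000
seg 2 [74.6°–251°] cycloidal, h=27: full span → s += 27 → s = 39.0000
seg 3 [251°–360°] uniform, h=23: θ=293.8° here. β=42.8, B=109. 23·42.8/109 = 9.0312 → s = 48.0312
radial distance = base radius + s = 23 + 48.0312 = 71.0312

71.0312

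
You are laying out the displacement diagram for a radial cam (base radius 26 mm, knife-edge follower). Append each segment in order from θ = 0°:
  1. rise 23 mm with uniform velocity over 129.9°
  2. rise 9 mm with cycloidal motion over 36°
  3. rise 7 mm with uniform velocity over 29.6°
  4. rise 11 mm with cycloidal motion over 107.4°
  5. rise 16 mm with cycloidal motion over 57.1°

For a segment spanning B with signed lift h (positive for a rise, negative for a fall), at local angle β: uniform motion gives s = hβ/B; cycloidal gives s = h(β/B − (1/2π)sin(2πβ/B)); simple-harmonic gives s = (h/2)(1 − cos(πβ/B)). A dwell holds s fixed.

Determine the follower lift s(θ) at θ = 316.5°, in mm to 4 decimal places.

seg 1 [0°–129.9°] uniform, h=23: full span → s += 23 → s = 23.0000
seg 2 [129.9°–165.9°] cycloidal, h=9: full span → s += 9 → s = 32.0000
seg 3 [165.9°–195.5°] uniform, h=7: full span → s += 7 → s = 39.0000
seg 4 [195.5°–302.9°] cycloidal, h=11: full span → s += 11 → s = 50.0000
seg 5 [302.9°–360°] cycloidal, h=16: θ=316.5° here. β=13.6, B=57.1. 16·(0.2382 − sin(2π·0.2382)/(2π)) = 1.2714 → s = 51.2714

51.2714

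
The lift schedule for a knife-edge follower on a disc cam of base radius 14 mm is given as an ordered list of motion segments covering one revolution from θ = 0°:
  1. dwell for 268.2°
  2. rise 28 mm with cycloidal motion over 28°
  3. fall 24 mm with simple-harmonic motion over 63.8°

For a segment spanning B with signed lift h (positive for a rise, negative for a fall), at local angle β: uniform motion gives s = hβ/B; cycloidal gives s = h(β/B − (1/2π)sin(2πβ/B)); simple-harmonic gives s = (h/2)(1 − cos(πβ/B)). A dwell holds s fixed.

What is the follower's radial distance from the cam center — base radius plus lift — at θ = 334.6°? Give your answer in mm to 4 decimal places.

seg 1 [0°–268.2°] dwell: s stays 0.0000
seg 2 [268.2°–296.2°] cycloidal, h=28: full span → s += 28 → s = 28.0000
seg 3 [296.2°–360°] simple-harmonic, h=-24: θ=334.6° here. β=38.4, B=63.8. -24/2·(1 − cos(π·0.6019)) = -15.7756 → s = 12.2244
radial distance = base radius + s = 14 + 12.2244 = 26.2244

26.2244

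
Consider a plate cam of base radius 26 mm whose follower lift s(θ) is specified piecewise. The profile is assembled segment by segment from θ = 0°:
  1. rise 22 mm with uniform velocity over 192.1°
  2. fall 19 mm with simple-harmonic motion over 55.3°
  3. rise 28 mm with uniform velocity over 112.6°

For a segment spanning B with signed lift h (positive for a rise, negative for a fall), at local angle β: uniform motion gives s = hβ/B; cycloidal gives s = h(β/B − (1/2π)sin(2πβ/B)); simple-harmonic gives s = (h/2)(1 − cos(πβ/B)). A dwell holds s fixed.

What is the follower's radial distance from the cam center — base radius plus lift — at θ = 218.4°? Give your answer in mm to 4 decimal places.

seg 1 [0°–192.1°] uniform, h=22: full span → s += 22 → s = 22.0000
seg 2 [192.1°–247.4°] simple-harmonic, h=-19: θ=218.4° here. β=26.3, B=55.3. -19/2·(1 − cos(π·0.4756)) = -8.7721 → s = 13.2279
radial distance = base radius + s = 26 + 13.2279 = 39.2279

39.2279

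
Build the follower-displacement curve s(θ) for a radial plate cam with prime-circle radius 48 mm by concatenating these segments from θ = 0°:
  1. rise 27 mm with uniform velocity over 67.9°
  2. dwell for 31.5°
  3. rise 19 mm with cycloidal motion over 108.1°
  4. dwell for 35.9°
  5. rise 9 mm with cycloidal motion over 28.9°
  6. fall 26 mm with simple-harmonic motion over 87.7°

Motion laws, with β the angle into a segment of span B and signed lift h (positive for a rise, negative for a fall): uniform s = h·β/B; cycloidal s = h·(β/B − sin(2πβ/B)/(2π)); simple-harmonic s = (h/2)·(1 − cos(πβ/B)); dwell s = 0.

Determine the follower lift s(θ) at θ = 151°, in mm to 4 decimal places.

seg 1 [0°–67.9°] uniform, h=27: full span → s += 27 → s = 27.0000
seg 2 [67.9°–99.4°] dwell: s stays 27.0000
seg 3 [99.4°–207.5°] cycloidal, h=19: θ=151° here. β=51.6, B=108.1. 19·(0.4773 − sin(2π·0.4773)/(2π)) = 8.6402 → s = 35.6402

35.6402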